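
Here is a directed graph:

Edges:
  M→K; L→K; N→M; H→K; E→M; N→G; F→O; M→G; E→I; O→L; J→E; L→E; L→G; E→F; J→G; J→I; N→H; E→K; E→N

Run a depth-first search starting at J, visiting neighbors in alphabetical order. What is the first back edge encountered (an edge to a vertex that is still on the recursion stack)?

DFS from J (visiting neighbors in alphabetical order); mark gray on enter, black on exit:
J gray
  E gray
    F gray
      O gray
        L gray
          L→E: E is gray → back edge
First back edge: L → E.

L→E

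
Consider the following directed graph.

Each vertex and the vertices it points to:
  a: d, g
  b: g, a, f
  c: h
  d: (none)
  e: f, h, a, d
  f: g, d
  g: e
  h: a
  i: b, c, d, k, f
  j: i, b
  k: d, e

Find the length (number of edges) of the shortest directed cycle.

3

For each vertex v, BFS finds the shortest path from v back to v.
The shortest such closed walk is f → g → e → f, length 3.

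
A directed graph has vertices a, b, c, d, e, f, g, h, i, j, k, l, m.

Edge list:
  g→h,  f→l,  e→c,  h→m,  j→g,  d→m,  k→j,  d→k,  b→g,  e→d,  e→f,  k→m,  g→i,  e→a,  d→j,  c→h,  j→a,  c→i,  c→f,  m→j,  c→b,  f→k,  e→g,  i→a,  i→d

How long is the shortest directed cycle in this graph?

4

For each vertex v, BFS finds the shortest path from v back to v.
The shortest such closed walk is d → j → g → i → d, length 4.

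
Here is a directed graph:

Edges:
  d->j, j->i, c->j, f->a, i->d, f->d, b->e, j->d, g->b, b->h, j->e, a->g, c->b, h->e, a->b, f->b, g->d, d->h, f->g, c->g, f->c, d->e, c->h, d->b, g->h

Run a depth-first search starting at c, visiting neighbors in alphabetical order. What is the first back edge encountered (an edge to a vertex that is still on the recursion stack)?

DFS from c (visiting neighbors in alphabetical order); mark gray on enter, black on exit:
c gray
  b gray
    e gray
    e black
    h gray
      h→e: e black — skip
    h black
  b black
  g gray
    g→b: b black — skip
    d gray
      d→b: b black — skip
      d→e: e black — skip
      d→h: h black — skip
      j gray
        j→d: d is gray → back edge
First back edge: j → d.

j->d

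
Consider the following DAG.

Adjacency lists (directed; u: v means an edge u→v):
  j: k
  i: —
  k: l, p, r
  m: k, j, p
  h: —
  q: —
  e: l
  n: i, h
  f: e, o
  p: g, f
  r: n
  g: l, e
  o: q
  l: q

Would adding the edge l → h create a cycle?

Adding l→h creates a cycle iff h can already reach l.
Explore from h: no path reaches l. The graph stays acyclic.

No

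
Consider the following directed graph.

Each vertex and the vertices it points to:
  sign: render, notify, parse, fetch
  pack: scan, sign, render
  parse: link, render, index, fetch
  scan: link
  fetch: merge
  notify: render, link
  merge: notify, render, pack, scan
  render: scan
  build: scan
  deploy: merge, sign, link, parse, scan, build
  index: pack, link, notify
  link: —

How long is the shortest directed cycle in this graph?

4

For each vertex v, BFS finds the shortest path from v back to v.
The shortest such closed walk is sign → fetch → merge → pack → sign, length 4.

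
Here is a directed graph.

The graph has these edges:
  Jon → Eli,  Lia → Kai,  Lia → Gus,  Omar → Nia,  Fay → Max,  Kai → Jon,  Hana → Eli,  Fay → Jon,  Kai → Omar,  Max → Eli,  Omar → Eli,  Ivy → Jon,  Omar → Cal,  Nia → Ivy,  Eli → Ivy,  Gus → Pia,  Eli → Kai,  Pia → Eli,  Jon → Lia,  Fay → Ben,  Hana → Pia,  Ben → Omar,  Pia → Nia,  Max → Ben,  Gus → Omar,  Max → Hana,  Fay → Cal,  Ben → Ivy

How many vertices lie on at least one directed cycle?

A vertex is on a directed cycle iff it belongs to a strongly connected component of size ≥ 2 (or has a self-loop).
The vertices on cycles are {Eli, Gus, Ivy, Jon, Kai, Lia, Nia, Pia, Omar} — 9 in total.

9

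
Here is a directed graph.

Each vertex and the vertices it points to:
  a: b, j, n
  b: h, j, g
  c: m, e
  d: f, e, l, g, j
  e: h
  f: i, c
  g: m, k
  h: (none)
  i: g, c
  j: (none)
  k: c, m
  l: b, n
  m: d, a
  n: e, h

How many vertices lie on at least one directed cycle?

10

A vertex is on a directed cycle iff it belongs to a strongly connected component of size ≥ 2 (or has a self-loop).
The vertices on cycles are {a, b, c, d, f, g, i, k, l, m} — 10 in total.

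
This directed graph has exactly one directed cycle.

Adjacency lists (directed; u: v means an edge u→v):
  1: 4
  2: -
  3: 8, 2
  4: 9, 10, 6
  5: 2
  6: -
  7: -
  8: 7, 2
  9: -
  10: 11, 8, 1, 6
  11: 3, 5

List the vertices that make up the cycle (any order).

1, 4, 10

DFS with gray/black marking from 4:
4 gray
  9 gray
  9 black
  10 gray
    11 gray
      3 gray
        8 gray
          7 gray
          7 black
          2 gray
          2 black
        8 black
        3→2: 2 black — skip
      3 black
      5 gray
        5→2: 2 black — skip
      5 black
    11 black
    10→8: 8 black — skip
    1 gray
      1→4: 4 is gray → back edge
Back edge closes the cycle 4 → 10 → 1 → 4; its vertices are {1, 4, 10}.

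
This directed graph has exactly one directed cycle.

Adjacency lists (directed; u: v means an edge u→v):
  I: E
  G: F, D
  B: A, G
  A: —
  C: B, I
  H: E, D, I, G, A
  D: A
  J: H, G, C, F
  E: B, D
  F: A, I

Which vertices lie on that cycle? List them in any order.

B, E, F, G, I

DFS with gray/black marking from G:
G gray
  F gray
    A gray
    A black
    I gray
      E gray
        B gray
          B→A: A black — skip
          B→G: G is gray → back edge
Back edge closes the cycle G → F → I → E → B → G; its vertices are {B, E, F, G, I}.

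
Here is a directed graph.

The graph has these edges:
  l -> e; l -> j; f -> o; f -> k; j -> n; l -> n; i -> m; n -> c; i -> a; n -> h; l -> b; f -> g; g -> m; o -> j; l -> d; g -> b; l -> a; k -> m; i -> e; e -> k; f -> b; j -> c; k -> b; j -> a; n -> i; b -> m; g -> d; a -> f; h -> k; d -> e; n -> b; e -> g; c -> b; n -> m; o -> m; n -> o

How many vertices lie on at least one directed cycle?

9

A vertex is on a directed cycle iff it belongs to a strongly connected component of size ≥ 2 (or has a self-loop).
The vertices on cycles are {a, d, e, f, g, i, j, n, o} — 9 in total.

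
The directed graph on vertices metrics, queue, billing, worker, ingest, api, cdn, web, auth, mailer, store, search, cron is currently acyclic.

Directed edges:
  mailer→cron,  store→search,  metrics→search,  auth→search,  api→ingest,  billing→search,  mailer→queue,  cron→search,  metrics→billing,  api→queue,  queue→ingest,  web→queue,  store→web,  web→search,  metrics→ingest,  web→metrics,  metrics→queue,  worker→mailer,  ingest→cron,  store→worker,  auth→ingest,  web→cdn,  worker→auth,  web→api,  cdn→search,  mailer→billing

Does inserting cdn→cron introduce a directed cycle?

No

Adding cdn→cron creates a cycle iff cron can already reach cdn.
Explore from cron: no path reaches cdn. The graph stays acyclic.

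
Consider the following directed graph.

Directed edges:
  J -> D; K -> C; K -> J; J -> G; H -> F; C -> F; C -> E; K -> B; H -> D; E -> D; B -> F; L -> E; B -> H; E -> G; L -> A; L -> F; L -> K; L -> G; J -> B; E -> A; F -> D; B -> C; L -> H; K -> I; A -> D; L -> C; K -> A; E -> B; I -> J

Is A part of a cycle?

No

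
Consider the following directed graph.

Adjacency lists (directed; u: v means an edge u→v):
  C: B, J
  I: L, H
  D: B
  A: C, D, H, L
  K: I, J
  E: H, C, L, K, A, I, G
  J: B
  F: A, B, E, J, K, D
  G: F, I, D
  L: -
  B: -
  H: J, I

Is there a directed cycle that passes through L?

L lies on a cycle iff there is a path from L back to itself.
Exploring from L, it never reaches itself; equivalently, its strongly connected component is a singleton.

No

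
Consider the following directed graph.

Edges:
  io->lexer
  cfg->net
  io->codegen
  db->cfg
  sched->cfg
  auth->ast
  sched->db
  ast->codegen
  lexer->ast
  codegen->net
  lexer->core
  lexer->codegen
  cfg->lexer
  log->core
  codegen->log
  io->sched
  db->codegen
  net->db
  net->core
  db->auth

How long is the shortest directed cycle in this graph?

3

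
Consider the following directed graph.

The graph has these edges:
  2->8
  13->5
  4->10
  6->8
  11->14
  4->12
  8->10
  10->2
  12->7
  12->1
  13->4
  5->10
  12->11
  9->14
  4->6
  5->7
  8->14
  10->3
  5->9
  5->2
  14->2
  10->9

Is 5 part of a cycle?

No

5 lies on a cycle iff there is a path from 5 back to itself.
Exploring from 5, it never reaches itself; equivalently, its strongly connected component is a singleton.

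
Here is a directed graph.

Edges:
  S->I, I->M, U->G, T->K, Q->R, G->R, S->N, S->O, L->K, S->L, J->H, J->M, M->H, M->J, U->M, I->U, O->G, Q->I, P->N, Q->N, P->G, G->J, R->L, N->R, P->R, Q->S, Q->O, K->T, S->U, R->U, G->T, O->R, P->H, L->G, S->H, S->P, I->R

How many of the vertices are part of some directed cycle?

A vertex is on a directed cycle iff it belongs to a strongly connected component of size ≥ 2 (or has a self-loop).
The vertices on cycles are {G, J, K, L, M, R, T, U} — 8 in total.

8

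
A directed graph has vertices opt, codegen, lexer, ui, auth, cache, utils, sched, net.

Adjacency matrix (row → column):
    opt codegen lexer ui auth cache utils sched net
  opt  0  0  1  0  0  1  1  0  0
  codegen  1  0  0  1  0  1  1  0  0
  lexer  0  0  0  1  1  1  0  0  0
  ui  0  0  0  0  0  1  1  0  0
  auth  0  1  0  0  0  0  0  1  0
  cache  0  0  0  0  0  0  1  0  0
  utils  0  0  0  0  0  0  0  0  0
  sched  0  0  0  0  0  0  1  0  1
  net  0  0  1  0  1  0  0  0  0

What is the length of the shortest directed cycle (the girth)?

3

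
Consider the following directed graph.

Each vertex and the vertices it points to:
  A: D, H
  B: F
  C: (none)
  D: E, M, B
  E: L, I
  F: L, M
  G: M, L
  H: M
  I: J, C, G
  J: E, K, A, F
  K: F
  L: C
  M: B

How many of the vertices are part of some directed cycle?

A vertex is on a directed cycle iff it belongs to a strongly connected component of size ≥ 2 (or has a self-loop).
The vertices on cycles are {A, B, D, E, F, I, J, M} — 8 in total.

8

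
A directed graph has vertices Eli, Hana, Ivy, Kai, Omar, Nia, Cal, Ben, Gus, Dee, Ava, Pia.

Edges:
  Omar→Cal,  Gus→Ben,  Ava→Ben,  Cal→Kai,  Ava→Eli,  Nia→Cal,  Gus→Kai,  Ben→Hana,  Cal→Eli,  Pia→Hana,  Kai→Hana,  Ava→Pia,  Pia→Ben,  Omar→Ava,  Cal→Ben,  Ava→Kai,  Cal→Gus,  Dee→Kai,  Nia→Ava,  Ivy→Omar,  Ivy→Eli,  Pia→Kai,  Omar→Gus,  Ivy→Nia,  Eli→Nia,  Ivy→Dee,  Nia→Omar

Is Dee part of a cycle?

No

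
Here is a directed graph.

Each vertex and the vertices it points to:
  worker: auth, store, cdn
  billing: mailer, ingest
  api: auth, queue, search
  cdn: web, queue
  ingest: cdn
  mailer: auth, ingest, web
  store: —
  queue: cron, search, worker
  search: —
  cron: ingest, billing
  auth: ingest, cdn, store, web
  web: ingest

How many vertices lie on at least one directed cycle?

9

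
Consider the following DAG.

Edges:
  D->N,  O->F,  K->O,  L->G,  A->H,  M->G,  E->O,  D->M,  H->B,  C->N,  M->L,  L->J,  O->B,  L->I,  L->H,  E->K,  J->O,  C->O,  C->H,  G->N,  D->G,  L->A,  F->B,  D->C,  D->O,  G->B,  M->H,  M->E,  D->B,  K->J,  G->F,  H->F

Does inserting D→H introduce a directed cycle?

No

Adding D→H creates a cycle iff H can already reach D.
Explore from H: no path reaches D. The graph stays acyclic.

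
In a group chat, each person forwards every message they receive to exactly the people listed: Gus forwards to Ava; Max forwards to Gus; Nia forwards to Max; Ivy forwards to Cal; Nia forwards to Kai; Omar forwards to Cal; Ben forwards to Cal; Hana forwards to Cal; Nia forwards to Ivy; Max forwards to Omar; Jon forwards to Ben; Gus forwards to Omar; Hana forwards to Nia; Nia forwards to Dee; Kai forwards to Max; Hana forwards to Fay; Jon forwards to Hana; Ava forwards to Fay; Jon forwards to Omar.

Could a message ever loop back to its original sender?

DFS with white/gray/black marking, starting from Jon:
Jon gray
  Ben gray
    Cal gray
    Cal black
  Ben black
  Omar gray
    Omar→Cal: Cal black — skip
  Omar black
  Hana gray
    Nia gray
      Ivy gray
        Ivy→Cal: Cal black — skip
      Ivy black
      Dee gray
      Dee black
      Kai gray
        Max gray
          Gus gray
            Ava gray
              Fay gray
              Fay black
            Ava black
            Gus→Omar: Omar black — skip
          Gus black
          Max→Omar: Omar black — skip
        Max black
      Kai black
      Nia→Max: Max black — skip
    Nia black
    Hana→Fay: Fay black — skip
    Hana→Cal: Cal black — skip
  Hana black
Jon black
Every edge goes to a white or black vertex — no back edge, so the graph is acyclic.

No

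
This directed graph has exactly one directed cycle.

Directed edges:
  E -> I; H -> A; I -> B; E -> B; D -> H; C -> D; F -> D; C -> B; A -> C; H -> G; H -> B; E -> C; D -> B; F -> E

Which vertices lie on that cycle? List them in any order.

A, C, D, H

DFS with gray/black marking from D:
D gray
  H gray
    B gray
    B black
    A gray
      C gray
        C→B: B black — skip
        C→D: D is gray → back edge
Back edge closes the cycle D → H → A → C → D; its vertices are {A, C, D, H}.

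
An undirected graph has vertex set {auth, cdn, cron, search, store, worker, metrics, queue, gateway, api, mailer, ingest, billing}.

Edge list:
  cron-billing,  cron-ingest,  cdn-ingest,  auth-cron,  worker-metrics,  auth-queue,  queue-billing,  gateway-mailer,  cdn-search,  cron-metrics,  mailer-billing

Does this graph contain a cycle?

DFS, tracking each vertex's parent; an edge to a visited non-parent vertex closes a cycle.
Start from mailer:
visit mailer (parent –)
  visit gateway (parent mailer)
    gateway–mailer: parent, skip
  visit billing (parent mailer)
    visit queue (parent billing)
      visit auth (parent queue)
        visit cron (parent auth)
          visit metrics (parent cron)
            metrics–cron: parent, skip
            visit worker (parent metrics)
              worker–metrics: parent, skip
          visit ingest (parent cron)
            visit cdn (parent ingest)
              cdn–ingest: parent, skip
              visit search (parent cdn)
                search–cdn: parent, skip
            ingest–cron: parent, skip
          cron–auth: parent, skip
          cron–billing: billing visited and ≠ parent → cycle
Cycle: billing – queue – auth – cron – billing.

Yes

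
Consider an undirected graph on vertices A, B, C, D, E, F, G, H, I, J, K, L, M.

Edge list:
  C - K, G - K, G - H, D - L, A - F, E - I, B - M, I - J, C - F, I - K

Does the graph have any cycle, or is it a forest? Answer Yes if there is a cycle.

DFS, tracking each vertex's parent; an edge to a visited non-parent vertex closes a cycle.
Start from K:
visit K (parent –)
  visit C (parent K)
    visit F (parent C)
      F–C: parent, skip
      visit A (parent F)
        A–F: parent, skip
    C–K: parent, skip
  visit I (parent K)
    I–K: parent, skip
    visit E (parent I)
      E–I: parent, skip
    visit J (parent I)
      J–I: parent, skip
  visit G (parent K)
    G–K: parent, skip
    visit H (parent G)
      H–G: parent, skip
visit B (parent –)
  visit M (parent B)
    M–B: parent, skip
visit D (parent –)
  visit L (parent D)
    L–D: parent, skip
No non-parent visited neighbor found — the graph is a forest.

No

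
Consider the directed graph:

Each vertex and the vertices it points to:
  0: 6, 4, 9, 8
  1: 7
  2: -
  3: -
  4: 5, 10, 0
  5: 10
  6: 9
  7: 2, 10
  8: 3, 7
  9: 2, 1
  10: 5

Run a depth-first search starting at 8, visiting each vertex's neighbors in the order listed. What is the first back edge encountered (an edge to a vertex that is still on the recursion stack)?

DFS from 8 (visiting each vertex's neighbors in the order listed); mark gray on enter, black on exit:
8 gray
  3 gray
  3 black
  7 gray
    2 gray
    2 black
    10 gray
      5 gray
        5→10: 10 is gray → back edge
First back edge: 5 → 10.

5→10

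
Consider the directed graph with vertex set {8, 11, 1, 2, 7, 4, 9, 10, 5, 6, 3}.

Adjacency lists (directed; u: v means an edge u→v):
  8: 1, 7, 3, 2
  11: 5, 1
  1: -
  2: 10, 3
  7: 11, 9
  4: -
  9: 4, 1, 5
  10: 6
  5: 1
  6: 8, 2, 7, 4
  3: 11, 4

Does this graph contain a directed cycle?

Yes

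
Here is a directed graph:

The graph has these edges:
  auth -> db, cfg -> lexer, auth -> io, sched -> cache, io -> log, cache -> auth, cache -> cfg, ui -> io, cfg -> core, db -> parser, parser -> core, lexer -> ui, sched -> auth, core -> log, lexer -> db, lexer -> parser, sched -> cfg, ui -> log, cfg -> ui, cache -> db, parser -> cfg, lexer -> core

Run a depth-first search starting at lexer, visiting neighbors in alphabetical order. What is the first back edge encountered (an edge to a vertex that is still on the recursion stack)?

DFS from lexer (visiting neighbors in alphabetical order); mark gray on enter, black on exit:
lexer gray
  core gray
    log gray
    log black
  core black
  db gray
    parser gray
      cfg gray
        cfg→core: core black — skip
        cfg→lexer: lexer is gray → back edge
First back edge: cfg → lexer.

cfg->lexer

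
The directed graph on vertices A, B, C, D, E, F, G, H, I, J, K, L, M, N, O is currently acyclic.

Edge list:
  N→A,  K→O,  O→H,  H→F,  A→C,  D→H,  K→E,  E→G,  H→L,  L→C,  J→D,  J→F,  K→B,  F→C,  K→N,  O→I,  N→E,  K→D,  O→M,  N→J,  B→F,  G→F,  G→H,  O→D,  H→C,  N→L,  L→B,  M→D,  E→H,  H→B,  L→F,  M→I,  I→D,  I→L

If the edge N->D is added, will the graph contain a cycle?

No

Adding N→D creates a cycle iff D can already reach N.
Explore from D: no path reaches N. The graph stays acyclic.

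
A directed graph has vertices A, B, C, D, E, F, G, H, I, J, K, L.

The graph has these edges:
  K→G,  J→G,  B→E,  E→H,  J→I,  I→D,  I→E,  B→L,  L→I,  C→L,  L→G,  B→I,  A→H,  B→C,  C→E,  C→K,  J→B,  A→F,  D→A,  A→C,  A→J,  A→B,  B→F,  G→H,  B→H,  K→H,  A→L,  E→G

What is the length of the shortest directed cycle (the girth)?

For each vertex v, BFS finds the shortest path from v back to v.
The shortest such closed walk is A → B → I → D → A, length 4.

4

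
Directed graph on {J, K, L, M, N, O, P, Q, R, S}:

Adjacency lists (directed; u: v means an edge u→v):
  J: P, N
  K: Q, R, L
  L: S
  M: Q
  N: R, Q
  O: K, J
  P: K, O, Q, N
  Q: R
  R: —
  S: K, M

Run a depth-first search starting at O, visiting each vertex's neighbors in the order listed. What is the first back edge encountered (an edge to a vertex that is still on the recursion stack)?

S->K

DFS from O (visiting each vertex's neighbors in the order listed); mark gray on enter, black on exit:
O gray
  K gray
    Q gray
      R gray
      R black
    Q black
    K→R: R black — skip
    L gray
      S gray
        S→K: K is gray → back edge
First back edge: S → K.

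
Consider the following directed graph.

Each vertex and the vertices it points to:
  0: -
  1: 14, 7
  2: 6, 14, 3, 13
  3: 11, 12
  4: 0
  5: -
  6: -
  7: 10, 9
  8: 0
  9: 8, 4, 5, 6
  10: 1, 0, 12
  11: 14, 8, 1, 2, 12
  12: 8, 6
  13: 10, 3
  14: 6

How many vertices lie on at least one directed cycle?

7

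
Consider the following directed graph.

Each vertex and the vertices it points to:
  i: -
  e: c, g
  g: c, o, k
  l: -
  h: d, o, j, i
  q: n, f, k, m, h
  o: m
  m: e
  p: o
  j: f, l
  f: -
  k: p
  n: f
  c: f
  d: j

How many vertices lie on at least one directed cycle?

6

A vertex is on a directed cycle iff it belongs to a strongly connected component of size ≥ 2 (or has a self-loop).
The vertices on cycles are {e, g, k, m, o, p} — 6 in total.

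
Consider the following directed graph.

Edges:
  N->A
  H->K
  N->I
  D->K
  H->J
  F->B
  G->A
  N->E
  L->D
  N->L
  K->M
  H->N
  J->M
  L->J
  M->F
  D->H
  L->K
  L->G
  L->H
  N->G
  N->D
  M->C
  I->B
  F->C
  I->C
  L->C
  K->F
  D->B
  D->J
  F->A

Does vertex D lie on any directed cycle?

D is on a cycle iff D can reach itself via ≥1 edge.
D → H → N → D — yes.

Yes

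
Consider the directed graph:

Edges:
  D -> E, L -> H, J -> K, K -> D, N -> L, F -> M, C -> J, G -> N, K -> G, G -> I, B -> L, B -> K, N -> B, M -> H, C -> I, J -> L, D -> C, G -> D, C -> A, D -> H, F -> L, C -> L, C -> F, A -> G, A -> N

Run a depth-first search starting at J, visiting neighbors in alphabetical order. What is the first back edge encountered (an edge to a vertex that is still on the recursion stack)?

DFS from J (visiting neighbors in alphabetical order); mark gray on enter, black on exit:
J gray
  K gray
    D gray
      C gray
        A gray
          G gray
            G→D: D is gray → back edge
First back edge: G → D.

G->D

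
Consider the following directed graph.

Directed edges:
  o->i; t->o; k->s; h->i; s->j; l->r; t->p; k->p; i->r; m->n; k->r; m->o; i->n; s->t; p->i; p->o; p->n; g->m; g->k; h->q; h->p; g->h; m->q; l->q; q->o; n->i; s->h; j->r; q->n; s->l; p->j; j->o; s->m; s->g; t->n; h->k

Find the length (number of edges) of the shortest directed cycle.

2

For each vertex v, BFS finds the shortest path from v back to v.
The shortest such closed walk is n → i → n, length 2.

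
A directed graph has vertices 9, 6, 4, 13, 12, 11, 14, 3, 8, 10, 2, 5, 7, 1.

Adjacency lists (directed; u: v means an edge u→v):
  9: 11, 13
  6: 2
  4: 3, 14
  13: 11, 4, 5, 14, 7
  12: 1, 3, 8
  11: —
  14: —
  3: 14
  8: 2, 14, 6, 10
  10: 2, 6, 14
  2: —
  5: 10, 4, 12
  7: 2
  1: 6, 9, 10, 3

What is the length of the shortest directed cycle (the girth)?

5

For each vertex v, BFS finds the shortest path from v back to v.
The shortest such closed walk is 13 → 5 → 12 → 1 → 9 → 13, length 5.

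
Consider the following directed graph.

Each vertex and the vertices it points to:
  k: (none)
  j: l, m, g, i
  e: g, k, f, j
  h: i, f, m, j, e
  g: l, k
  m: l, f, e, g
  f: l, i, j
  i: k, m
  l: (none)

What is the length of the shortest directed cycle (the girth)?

For each vertex v, BFS finds the shortest path from v back to v.
The shortest such closed walk is j → m → f → j, length 3.

3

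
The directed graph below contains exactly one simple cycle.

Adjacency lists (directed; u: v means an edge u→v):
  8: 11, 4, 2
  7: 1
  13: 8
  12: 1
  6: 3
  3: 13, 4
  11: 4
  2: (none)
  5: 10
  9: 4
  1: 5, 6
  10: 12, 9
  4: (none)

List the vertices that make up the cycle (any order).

1, 5, 10, 12

DFS with gray/black marking from 1:
1 gray
  5 gray
    10 gray
      12 gray
        12→1: 1 is gray → back edge
Back edge closes the cycle 1 → 5 → 10 → 12 → 1; its vertices are {1, 5, 10, 12}.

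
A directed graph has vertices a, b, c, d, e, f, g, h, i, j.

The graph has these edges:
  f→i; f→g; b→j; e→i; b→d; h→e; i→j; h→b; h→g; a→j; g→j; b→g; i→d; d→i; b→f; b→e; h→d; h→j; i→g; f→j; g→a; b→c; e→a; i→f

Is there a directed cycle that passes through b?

b lies on a cycle iff there is a path from b back to itself.
Exploring from b, it never reaches itself; equivalently, its strongly connected component is a singleton.

No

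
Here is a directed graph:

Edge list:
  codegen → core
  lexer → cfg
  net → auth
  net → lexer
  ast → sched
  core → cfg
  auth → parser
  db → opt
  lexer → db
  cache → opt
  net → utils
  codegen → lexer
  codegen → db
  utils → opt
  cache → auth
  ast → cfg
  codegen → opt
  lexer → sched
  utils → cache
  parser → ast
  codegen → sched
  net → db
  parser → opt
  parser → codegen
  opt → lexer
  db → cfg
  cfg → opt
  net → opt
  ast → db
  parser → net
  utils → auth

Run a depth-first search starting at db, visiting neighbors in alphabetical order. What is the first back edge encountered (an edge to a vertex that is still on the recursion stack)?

DFS from db (visiting neighbors in alphabetical order); mark gray on enter, black on exit:
db gray
  cfg gray
    opt gray
      lexer gray
        lexer→cfg: cfg is gray → back edge
First back edge: lexer → cfg.

lexer->cfg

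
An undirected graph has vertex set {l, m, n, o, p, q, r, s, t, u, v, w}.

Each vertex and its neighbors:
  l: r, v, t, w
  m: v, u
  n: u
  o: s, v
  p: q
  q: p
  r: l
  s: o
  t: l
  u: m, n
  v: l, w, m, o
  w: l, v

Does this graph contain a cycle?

Yes

DFS, tracking each vertex's parent; an edge to a visited non-parent vertex closes a cycle.
Start from n:
visit n (parent –)
  visit u (parent n)
    visit m (parent u)
      visit v (parent m)
        visit l (parent v)
          visit r (parent l)
            r–l: parent, skip
          l–v: parent, skip
          visit t (parent l)
            t–l: parent, skip
          visit w (parent l)
            w–l: parent, skip
            w–v: v visited and ≠ parent → cycle
Cycle: v – l – w – v.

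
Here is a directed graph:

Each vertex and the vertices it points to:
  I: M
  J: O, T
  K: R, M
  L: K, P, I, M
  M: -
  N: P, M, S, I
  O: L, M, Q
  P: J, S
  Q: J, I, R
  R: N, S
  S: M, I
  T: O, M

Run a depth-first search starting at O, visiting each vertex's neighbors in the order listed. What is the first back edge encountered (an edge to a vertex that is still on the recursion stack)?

J->O

DFS from O (visiting each vertex's neighbors in the order listed); mark gray on enter, black on exit:
O gray
  L gray
    K gray
      R gray
        N gray
          P gray
            J gray
              J→O: O is gray → back edge
First back edge: J → O.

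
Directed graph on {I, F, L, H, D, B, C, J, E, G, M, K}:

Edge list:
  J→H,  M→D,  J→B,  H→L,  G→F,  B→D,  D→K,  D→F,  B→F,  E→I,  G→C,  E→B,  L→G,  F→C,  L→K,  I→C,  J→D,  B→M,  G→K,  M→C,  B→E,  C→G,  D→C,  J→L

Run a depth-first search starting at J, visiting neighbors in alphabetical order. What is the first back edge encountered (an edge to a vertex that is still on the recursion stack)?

G->C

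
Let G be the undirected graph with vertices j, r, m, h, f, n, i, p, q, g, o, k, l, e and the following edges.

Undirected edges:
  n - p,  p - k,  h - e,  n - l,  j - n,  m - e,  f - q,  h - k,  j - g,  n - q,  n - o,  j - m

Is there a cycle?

DFS, tracking each vertex's parent; an edge to a visited non-parent vertex closes a cycle.
Start from g:
visit g (parent –)
  visit j (parent g)
    visit n (parent j)
      visit p (parent n)
        p–n: parent, skip
        visit k (parent p)
          k–p: parent, skip
          visit h (parent k)
            h–k: parent, skip
            visit e (parent h)
              e–h: parent, skip
              visit m (parent e)
                m–e: parent, skip
                m–j: j visited and ≠ parent → cycle
Cycle: j – n – p – k – h – e – m – j.

Yes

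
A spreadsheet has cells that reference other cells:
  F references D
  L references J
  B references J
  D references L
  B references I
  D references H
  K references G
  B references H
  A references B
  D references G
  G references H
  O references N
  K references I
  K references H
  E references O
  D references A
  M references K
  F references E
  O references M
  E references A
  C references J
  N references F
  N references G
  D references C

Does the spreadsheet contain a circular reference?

Yes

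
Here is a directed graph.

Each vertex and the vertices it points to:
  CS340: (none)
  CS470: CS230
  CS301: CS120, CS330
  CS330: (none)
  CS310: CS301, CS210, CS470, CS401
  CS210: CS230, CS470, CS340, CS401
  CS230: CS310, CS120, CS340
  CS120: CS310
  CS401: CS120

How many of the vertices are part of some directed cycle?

7

A vertex is on a directed cycle iff it belongs to a strongly connected component of size ≥ 2 (or has a self-loop).
The vertices on cycles are {CS120, CS210, CS230, CS301, CS310, CS401, CS470} — 7 in total.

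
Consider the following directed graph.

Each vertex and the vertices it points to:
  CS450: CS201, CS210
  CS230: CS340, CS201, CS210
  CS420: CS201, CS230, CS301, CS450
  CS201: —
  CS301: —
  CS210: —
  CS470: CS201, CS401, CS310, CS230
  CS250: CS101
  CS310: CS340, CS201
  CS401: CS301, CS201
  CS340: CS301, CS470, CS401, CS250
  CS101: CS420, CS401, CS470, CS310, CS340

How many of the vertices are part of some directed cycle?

A vertex is on a directed cycle iff it belongs to a strongly connected component of size ≥ 2 (or has a self-loop).
The vertices on cycles are {CS101, CS230, CS250, CS310, CS340, CS420, CS470} — 7 in total.

7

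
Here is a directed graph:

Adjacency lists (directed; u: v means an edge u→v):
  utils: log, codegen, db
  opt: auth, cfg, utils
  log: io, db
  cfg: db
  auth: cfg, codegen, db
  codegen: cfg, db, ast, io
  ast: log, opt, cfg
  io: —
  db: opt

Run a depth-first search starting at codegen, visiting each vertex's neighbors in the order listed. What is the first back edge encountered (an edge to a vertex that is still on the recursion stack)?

auth→cfg

DFS from codegen (visiting each vertex's neighbors in the order listed); mark gray on enter, black on exit:
codegen gray
  cfg gray
    db gray
      opt gray
        auth gray
          auth→cfg: cfg is gray → back edge
First back edge: auth → cfg.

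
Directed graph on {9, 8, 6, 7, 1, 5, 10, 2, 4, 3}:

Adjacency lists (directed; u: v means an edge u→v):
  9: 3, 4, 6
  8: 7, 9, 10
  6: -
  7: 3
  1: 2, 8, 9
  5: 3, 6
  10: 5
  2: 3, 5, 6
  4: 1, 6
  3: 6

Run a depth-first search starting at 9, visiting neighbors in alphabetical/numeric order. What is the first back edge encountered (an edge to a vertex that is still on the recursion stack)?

8->9

DFS from 9 (visiting neighbors in alphabetical/numeric order); mark gray on enter, black on exit:
9 gray
  3 gray
    6 gray
    6 black
  3 black
  4 gray
    1 gray
      2 gray
        2→3: 3 black — skip
        5 gray
          5→3: 3 black — skip
          5→6: 6 black — skip
        5 black
        2→6: 6 black — skip
      2 black
      8 gray
        7 gray
          7→3: 3 black — skip
        7 black
        8→9: 9 is gray → back edge
First back edge: 8 → 9.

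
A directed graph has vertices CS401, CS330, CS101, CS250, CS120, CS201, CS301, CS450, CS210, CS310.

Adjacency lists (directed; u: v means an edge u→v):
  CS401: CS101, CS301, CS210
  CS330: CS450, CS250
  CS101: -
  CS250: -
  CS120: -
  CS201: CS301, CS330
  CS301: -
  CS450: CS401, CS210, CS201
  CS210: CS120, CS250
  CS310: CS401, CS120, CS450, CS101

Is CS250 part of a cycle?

CS250 lies on a cycle iff there is a path from CS250 back to itself.
Exploring from CS250, it never reaches itself; equivalently, its strongly connected component is a singleton.

No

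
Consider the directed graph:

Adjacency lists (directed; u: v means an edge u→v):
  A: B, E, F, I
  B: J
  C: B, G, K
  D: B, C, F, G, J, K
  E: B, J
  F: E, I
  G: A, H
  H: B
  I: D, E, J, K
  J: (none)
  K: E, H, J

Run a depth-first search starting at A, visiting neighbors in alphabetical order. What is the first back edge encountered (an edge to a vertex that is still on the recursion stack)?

DFS from A (visiting neighbors in alphabetical order); mark gray on enter, black on exit:
A gray
  B gray
    J gray
    J black
  B black
  E gray
    E→B: B black — skip
    E→J: J black — skip
  E black
  F gray
    F→E: E black — skip
    I gray
      D gray
        D→B: B black — skip
        C gray
          C→B: B black — skip
          G gray
            G→A: A is gray → back edge
First back edge: G → A.

G->A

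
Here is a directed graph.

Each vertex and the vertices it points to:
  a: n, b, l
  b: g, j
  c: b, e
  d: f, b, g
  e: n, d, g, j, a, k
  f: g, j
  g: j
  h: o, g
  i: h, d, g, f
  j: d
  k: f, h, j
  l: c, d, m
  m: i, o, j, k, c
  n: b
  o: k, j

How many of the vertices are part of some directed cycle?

13

A vertex is on a directed cycle iff it belongs to a strongly connected component of size ≥ 2 (or has a self-loop).
The vertices on cycles are {a, b, c, d, e, f, g, h, j, k, l, m, o} — 13 in total.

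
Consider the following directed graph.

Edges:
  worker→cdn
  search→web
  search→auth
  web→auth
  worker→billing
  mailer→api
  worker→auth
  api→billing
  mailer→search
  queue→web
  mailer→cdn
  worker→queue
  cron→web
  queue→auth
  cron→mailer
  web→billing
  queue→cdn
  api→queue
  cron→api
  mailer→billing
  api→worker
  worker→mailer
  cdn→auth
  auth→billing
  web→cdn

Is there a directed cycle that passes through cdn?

cdn lies on a cycle iff there is a path from cdn back to itself.
Exploring from cdn, it never reaches itself; equivalently, its strongly connected component is a singleton.

No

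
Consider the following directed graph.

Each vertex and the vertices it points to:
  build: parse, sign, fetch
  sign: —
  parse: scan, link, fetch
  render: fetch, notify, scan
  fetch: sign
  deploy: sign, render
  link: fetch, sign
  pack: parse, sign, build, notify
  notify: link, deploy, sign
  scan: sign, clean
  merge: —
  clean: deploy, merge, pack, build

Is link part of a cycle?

No

link lies on a cycle iff there is a path from link back to itself.
Exploring from link, it never reaches itself; equivalently, its strongly connected component is a singleton.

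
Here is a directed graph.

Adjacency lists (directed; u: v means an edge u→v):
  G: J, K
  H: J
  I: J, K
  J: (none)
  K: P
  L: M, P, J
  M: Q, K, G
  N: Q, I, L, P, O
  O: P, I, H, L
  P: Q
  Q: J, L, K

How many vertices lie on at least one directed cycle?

6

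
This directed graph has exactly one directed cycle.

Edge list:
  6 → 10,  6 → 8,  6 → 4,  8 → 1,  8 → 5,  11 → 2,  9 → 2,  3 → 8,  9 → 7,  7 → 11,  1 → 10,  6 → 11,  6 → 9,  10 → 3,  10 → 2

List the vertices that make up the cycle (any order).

DFS with gray/black marking from 8:
8 gray
  1 gray
    10 gray
      3 gray
        3→8: 8 is gray → back edge
Back edge closes the cycle 8 → 1 → 10 → 3 → 8; its vertices are {1, 3, 8, 10}.

1, 3, 8, 10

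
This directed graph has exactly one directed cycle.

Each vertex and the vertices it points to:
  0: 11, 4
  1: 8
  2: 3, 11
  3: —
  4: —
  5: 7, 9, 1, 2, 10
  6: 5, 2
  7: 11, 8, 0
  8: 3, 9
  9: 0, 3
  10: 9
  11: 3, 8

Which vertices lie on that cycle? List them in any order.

DFS with gray/black marking from 9:
9 gray
  0 gray
    11 gray
      3 gray
      3 black
      8 gray
        8→3: 3 black — skip
        8→9: 9 is gray → back edge
Back edge closes the cycle 9 → 0 → 11 → 8 → 9; its vertices are {0, 8, 9, 11}.

0, 8, 9, 11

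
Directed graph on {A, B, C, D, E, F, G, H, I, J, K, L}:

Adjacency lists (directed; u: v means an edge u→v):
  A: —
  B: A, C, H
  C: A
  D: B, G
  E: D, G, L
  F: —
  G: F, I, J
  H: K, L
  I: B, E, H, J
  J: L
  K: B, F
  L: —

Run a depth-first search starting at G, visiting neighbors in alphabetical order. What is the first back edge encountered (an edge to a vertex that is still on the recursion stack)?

K->B

DFS from G (visiting neighbors in alphabetical order); mark gray on enter, black on exit:
G gray
  F gray
  F black
  I gray
    B gray
      A gray
      A black
      C gray
        C→A: A black — skip
      C black
      H gray
        K gray
          K→B: B is gray → back edge
First back edge: K → B.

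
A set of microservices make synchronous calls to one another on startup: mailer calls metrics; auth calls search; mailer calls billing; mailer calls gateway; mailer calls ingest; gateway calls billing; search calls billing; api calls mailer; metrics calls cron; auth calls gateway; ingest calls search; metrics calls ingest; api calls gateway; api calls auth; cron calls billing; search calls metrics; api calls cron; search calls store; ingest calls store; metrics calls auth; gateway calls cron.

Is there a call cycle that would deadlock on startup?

DFS with white/gray/black marking, starting from metrics:
metrics gray
  cron gray
    billing gray
    billing black
  cron black
  ingest gray
    store gray
    store black
    search gray
      search→metrics: metrics is gray → back edge
Back edge found, so a cycle exists: metrics → ingest → search → metrics.

Yes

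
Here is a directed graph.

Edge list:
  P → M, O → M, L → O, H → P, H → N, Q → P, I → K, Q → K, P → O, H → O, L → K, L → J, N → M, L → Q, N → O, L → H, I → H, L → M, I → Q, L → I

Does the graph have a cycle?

No

DFS with white/gray/black marking, starting from N:
N gray
  M gray
  M black
  O gray
    O→M: M black — skip
  O black
N black
J gray
J black
K gray
K black
P gray
  P→M: M black — skip
  P→O: O black — skip
P black
L gray
  H gray
    H→P: P black — skip
    H→O: O black — skip
    H→N: N black — skip
  H black
  I gray
    Q gray
      Q→K: K black — skip
      Q→P: P black — skip
    Q black
    I→K: K black — skip
    I→H: H black — skip
  I black
  L→O: O black — skip
  L→Q: Q black — skip
  L→M: M black — skip
  L→J: J black — skip
  L→K: K black — skip
L black
Every edge goes to a white or black vertex — no back edge, so the graph is acyclic.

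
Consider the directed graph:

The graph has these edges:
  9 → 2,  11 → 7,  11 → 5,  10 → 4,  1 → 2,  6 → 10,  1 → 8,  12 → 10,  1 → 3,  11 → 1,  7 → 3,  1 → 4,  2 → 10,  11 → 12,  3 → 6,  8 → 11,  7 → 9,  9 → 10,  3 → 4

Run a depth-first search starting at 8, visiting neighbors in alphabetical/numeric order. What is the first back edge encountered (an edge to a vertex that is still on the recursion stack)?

1->8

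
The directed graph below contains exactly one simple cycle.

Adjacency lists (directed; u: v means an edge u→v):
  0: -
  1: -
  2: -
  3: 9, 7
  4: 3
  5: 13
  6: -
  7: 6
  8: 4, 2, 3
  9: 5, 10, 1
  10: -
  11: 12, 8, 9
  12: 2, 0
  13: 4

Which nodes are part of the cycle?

3, 4, 5, 9, 13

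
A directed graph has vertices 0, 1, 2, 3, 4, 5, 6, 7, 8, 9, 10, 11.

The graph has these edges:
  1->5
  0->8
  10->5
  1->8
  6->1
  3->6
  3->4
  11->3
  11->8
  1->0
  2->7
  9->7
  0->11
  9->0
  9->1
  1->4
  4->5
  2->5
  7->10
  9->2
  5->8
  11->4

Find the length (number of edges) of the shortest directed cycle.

5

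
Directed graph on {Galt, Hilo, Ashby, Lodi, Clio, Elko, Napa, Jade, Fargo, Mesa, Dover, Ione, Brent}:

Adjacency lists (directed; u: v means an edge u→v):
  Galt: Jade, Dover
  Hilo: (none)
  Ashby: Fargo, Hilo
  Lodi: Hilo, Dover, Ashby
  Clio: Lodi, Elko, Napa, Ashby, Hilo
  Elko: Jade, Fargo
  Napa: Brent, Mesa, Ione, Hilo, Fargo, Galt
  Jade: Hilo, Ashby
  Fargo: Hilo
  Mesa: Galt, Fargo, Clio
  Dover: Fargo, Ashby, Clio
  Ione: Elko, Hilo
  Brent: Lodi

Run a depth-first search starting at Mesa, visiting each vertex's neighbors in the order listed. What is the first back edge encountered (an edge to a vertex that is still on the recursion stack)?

Lodi->Dover

DFS from Mesa (visiting each vertex's neighbors in the order listed); mark gray on enter, black on exit:
Mesa gray
  Galt gray
    Jade gray
      Hilo gray
      Hilo black
      Ashby gray
        Fargo gray
          Fargo→Hilo: Hilo black — skip
        Fargo black
        Ashby→Hilo: Hilo black — skip
      Ashby black
    Jade black
    Dover gray
      Dover→Fargo: Fargo black — skip
      Dover→Ashby: Ashby black — skip
      Clio gray
        Lodi gray
          Lodi→Hilo: Hilo black — skip
          Lodi→Dover: Dover is gray → back edge
First back edge: Lodi → Dover.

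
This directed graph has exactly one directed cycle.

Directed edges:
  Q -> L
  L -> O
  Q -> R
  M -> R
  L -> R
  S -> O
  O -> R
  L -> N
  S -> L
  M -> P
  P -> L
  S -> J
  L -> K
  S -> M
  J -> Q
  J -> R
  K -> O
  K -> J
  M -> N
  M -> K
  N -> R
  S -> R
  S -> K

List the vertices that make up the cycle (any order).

J, K, L, Q

DFS with gray/black marking from J:
J gray
  Q gray
    L gray
      O gray
        R gray
        R black
      O black
      K gray
        K→O: O black — skip
        K→J: J is gray → back edge
Back edge closes the cycle J → Q → L → K → J; its vertices are {J, K, L, Q}.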